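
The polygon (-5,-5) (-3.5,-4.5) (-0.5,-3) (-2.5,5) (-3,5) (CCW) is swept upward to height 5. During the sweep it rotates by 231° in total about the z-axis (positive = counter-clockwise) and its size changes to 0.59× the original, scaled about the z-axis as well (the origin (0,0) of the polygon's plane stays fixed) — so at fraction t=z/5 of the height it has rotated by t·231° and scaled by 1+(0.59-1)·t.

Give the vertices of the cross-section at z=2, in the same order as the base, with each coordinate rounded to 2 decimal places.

t = z/height = 2/5 = 0.4
s = 1 + (scale-1)·z/height = 1 + (0.59-1)·2/5 = 0.836000
θ = twist·z/height = 231°·2/5 = 92.4000° = 1.612684 rad
cos θ = -0.041876, sin θ = 0.999123 (intermediates below are computed at full precision and shown rounded to 5 d.p.)
v1: (-5,-5) → rotate → (5.20499,-4.78624) → ×s → (4.35137,-4.00129) → (4.35,-4.00)
v2: (-3.5,-4.5) → rotate → (4.64262,-3.30849) → ×s → (3.88123,-2.76590) → (3.88,-2.77)
v3: (-0.5,-3) → rotate → (3.01831,-0.37393) → ×s → (2.52330,-0.31261) → (2.52,-0.31)
v4: (-2.5,5) → rotate → (-4.89093,-2.70719) → ×s → (-4.08881,-2.26321) → (-4.09,-2.26)
v5: (-3,5) → rotate → (-4.86999,-3.20675) → ×s → (-4.07131,-2.68084) → (-4.07,-2.68)

Cross-section at z=2: (4.35,-4.00) (3.88,-2.77) (2.52,-0.31) (-4.09,-2.26) (-4.07,-2.68)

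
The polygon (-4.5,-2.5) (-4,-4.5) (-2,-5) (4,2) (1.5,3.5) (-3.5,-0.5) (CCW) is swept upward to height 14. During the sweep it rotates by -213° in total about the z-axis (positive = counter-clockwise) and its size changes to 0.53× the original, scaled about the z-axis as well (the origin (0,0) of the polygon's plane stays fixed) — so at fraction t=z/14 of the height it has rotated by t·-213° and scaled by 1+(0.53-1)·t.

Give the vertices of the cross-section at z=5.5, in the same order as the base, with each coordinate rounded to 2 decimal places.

t = z/height = 5.5/14 = 0.392857
s = 1 + (scale-1)·z/height = 1 + (0.53-1)·5.5/14 = 0.815357
θ = twist·z/height = -213°·5.5/14 = -83.6786° = -1.460467 rad
cos θ = 0.110106, sin θ = -0.993920 (intermediates below are computed at full precision and shown rounded to 5 d.p.)
v1: (-4.5,-2.5) → rotate → (-2.98028,4.19737) → ×s → (-2.42999,3.42236) → (-2.43,3.42)
v2: (-4,-4.5) → rotate → (-4.91306,3.48020) → ×s → (-4.00590,2.83761) → (-4.01,2.84)
v3: (-2,-5) → rotate → (-5.18981,1.43731) → ×s → (-4.23155,1.17192) → (-4.23,1.17)
v4: (4,2) → rotate → (2.42826,-3.75547) → ×s → (1.97990,-3.06205) → (1.98,-3.06)
v5: (1.5,3.5) → rotate → (3.64388,-1.10551) → ×s → (2.97106,-0.90138) → (2.97,-0.90)
v6: (-3.5,-0.5) → rotate → (-0.88233,3.42367) → ×s → (-0.71941,2.79151) → (-0.72,2.79)

Cross-section at z=5.5: (-2.43,3.42) (-4.01,2.84) (-4.23,1.17) (1.98,-3.06) (2.97,-0.90) (-0.72,2.79)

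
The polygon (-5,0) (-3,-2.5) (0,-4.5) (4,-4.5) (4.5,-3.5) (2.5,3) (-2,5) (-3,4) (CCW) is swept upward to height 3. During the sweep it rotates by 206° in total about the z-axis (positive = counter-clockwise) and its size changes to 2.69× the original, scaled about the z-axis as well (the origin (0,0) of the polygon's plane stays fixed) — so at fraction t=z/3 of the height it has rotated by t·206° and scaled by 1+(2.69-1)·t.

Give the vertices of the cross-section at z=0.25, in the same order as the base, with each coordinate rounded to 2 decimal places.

Cross-section at z=0.25: (-5.45,-1.68) (-2.43,-3.74) (1.52,-4.91) (5.88,-3.56) (6.08,-2.30) (1.71,4.11) (-3.86,4.78) (-4.62,3.35)

t = z/height = 0.25/3 = 0.0833333
s = 1 + (scale-1)·z/height = 1 + (2.69-1)·0.25/3 = 1.140833
θ = twist·z/height = 206°·0.25/3 = 17.1667° = 0.299615 rad
cos θ = 0.955450, sin θ = 0.295152 (intermediates below are computed at full precision and shown rounded to 5 d.p.)
v1: (-5,0) → rotate → (-4.77725,-1.47576) → ×s → (-5.45005,-1.68360) → (-5.45,-1.68)
v2: (-3,-2.5) → rotate → (-2.12847,-3.27408) → ×s → (-2.42823,-3.73518) → (-2.43,-3.74)
v3: (0,-4.5) → rotate → (1.32819,-4.29953) → ×s → (1.51524,-4.90504) → (1.52,-4.91)
v4: (4,-4.5) → rotate → (5.14999,-3.11892) → ×s → (5.87528,-3.55816) → (5.88,-3.56)
v5: (4.5,-3.5) → rotate → (5.33256,-2.01589) → ×s → (6.08356,-2.29980) → (6.08,-2.30)
v6: (2.5,3) → rotate → (1.50317,3.60423) → ×s → (1.71487,4.11183) → (1.71,4.11)
v7: (-2,5) → rotate → (-3.38666,4.18695) → ×s → (-3.86362,4.77661) → (-3.86,4.78)
v8: (-3,4) → rotate → (-4.04696,2.93634) → ×s → (-4.61691,3.34988) → (-4.62,3.35)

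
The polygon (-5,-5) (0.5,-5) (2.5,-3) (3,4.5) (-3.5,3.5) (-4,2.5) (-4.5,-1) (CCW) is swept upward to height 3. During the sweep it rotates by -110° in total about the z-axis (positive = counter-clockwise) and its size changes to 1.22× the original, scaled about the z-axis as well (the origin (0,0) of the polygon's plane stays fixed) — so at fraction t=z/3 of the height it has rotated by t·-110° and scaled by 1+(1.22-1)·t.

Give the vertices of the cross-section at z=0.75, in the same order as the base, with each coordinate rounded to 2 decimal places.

Cross-section at z=0.75: (-7.11,-2.24) (-1.97,-4.92) (0.88,-4.03) (5.00,2.75) (-1.57,4.98) (-2.53,4.29) (-4.70,1.26)

t = z/height = 0.75/3 = 0.25
s = 1 + (scale-1)·z/height = 1 + (1.22-1)·0.75/3 = 1.055000
θ = twist·z/height = -110°·0.75/3 = -27.5000° = -0.479966 rad
cos θ = 0.887011, sin θ = -0.461749 (intermediates below are computed at full precision and shown rounded to 5 d.p.)
v1: (-5,-5) → rotate → (-6.74380,-2.12631) → ×s → (-7.11471,-2.24326) → (-7.11,-2.24)
v2: (0.5,-5) → rotate → (-1.86524,-4.66593) → ×s → (-1.96783,-4.92255) → (-1.97,-4.92)
v3: (2.5,-3) → rotate → (0.83228,-3.81540) → ×s → (0.87806,-4.02525) → (0.88,-4.03)
v4: (3,4.5) → rotate → (4.73890,2.60630) → ×s → (4.99954,2.74965) → (5.00,2.75)
v5: (-3.5,3.5) → rotate → (-1.48842,4.72066) → ×s → (-1.57028,4.98029) → (-1.57,4.98)
v6: (-4,2.5) → rotate → (-2.39367,4.06452) → ×s → (-2.52532,4.28807) → (-2.53,4.29)
v7: (-4.5,-1) → rotate → (-4.45330,1.19086) → ×s → (-4.69823,1.25636) → (-4.70,1.26)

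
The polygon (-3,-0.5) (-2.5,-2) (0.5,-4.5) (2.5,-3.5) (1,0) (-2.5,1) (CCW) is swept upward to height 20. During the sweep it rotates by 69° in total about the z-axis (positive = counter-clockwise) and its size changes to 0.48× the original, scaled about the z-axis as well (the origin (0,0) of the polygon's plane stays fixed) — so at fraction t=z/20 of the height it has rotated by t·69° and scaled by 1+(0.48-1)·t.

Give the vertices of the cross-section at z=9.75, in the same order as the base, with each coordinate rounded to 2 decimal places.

t = z/height = 9.75/20 = 0.4875
s = 1 + (scale-1)·z/height = 1 + (0.48-1)·9.75/20 = 0.746500
θ = twist·z/height = 69°·9.75/20 = 33.6375° = 0.587085 rad
cos θ = 0.832559, sin θ = 0.553937 (intermediates below are computed at full precision and shown rounded to 5 d.p.)
v1: (-3,-0.5) → rotate → (-2.22071,-2.07809) → ×s → (-1.65776,-1.55129) → (-1.66,-1.55)
v2: (-2.5,-2) → rotate → (-0.97352,-3.04996) → ×s → (-0.72674,-2.27679) → (-0.73,-2.28)
v3: (0.5,-4.5) → rotate → (2.90899,-3.46955) → ×s → (2.17156,-2.59002) → (2.17,-2.59)
v4: (2.5,-3.5) → rotate → (4.02018,-1.52911) → ×s → (3.00106,-1.14148) → (3.00,-1.14)
v5: (1,0) → rotate → (0.83256,0.55394) → ×s → (0.62151,0.41351) → (0.62,0.41)
v6: (-2.5,1) → rotate → (-2.63533,-0.55228) → ×s → (-1.96728,-0.41228) → (-1.97,-0.41)

Cross-section at z=9.75: (-1.66,-1.55) (-0.73,-2.28) (2.17,-2.59) (3.00,-1.14) (0.62,0.41) (-1.97,-0.41)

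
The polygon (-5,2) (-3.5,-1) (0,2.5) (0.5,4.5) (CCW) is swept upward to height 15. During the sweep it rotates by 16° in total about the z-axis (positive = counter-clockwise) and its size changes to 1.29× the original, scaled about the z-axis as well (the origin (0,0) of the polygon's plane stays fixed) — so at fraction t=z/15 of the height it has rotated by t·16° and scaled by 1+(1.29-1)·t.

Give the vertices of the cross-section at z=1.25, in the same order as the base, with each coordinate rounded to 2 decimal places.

Cross-section at z=1.25: (-5.17,1.93) (-3.56,-1.11) (-0.06,2.56) (0.40,4.62)

t = z/height = 1.25/15 = 0.0833333
s = 1 + (scale-1)·z/height = 1 + (1.29-1)·1.25/15 = 1.024167
θ = twist·z/height = 16°·1.25/15 = 1.3333° = 0.023271 rad
cos θ = 0.999729, sin θ = 0.023269 (intermediates below are computed at full precision and shown rounded to 5 d.p.)
v1: (-5,2) → rotate → (-5.04518,1.88311) → ×s → (-5.16711,1.92862) → (-5.17,1.93)
v2: (-3.5,-1) → rotate → (-3.47578,-1.08117) → ×s → (-3.55978,-1.10730) → (-3.56,-1.11)
v3: (0,2.5) → rotate → (-0.05817,2.49932) → ×s → (-0.05958,2.55972) → (-0.06,2.56)
v4: (0.5,4.5) → rotate → (0.39515,4.51042) → ×s → (0.40470,4.61942) → (0.40,4.62)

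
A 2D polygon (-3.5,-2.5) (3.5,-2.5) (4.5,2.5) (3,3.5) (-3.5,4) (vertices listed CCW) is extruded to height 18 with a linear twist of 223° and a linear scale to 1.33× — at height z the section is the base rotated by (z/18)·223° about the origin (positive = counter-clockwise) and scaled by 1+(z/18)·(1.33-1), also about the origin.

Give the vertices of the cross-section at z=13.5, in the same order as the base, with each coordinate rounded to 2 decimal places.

Cross-section at z=13.5: (4.95,2.08) (-3.57,4.01) (-6.16,-1.80) (-4.61,-3.43) (3.16,-5.83)

t = z/height = 13.5/18 = 0.75
s = 1 + (scale-1)·z/height = 1 + (1.33-1)·13.5/18 = 1.247500
θ = twist·z/height = 223°·13.5/18 = 167.2500° = 2.919063 rad
cos θ = -0.975342, sin θ = 0.220697 (intermediates below are computed at full precision and shown rounded to 5 d.p.)
v1: (-3.5,-2.5) → rotate → (3.96544,1.66591) → ×s → (4.94689,2.07823) → (4.95,2.08)
v2: (3.5,-2.5) → rotate → (-2.86195,3.21080) → ×s → (-3.57029,4.00547) → (-3.57,4.01)
v3: (4.5,2.5) → rotate → (-4.94078,-1.44522) → ×s → (-6.16363,-1.80291) → (-6.16,-1.80)
v4: (3,3.5) → rotate → (-3.69847,-2.75161) → ×s → (-4.61384,-3.43263) → (-4.61,-3.43)
v5: (-3.5,4) → rotate → (2.53091,-4.67381) → ×s → (3.15731,-5.83058) → (3.16,-5.83)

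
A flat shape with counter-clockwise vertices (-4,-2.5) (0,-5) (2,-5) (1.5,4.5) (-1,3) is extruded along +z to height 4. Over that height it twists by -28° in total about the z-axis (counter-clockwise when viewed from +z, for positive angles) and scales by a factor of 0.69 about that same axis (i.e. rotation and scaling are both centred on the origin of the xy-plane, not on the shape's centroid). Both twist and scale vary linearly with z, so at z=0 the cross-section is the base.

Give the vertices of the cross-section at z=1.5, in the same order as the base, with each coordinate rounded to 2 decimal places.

t = z/height = 1.5/4 = 0.375
s = 1 + (scale-1)·z/height = 1 + (0.69-1)·1.5/4 = 0.883750
θ = twist·z/height = -28°·1.5/4 = -10.5000° = -0.183260 rad
cos θ = 0.983255, sin θ = -0.182236 (intermediates below are computed at full precision and shown rounded to 5 d.p.)
v1: (-4,-2.5) → rotate → (-4.38861,-1.72920) → ×s → (-3.87843,-1.52818) → (-3.88,-1.53)
v2: (0,-5) → rotate → (-0.91118,-4.91627) → ×s → (-0.80525,-4.34476) → (-0.81,-4.34)
v3: (2,-5) → rotate → (1.05533,-5.28075) → ×s → (0.93265,-4.66686) → (0.93,-4.67)
v4: (1.5,4.5) → rotate → (2.29494,4.15129) → ×s → (2.02816,3.66871) → (2.03,3.67)
v5: (-1,3) → rotate → (-0.43655,3.13200) → ×s → (-0.38580,2.76791) → (-0.39,2.77)

Cross-section at z=1.5: (-3.88,-1.53) (-0.81,-4.34) (0.93,-4.67) (2.03,3.67) (-0.39,2.77)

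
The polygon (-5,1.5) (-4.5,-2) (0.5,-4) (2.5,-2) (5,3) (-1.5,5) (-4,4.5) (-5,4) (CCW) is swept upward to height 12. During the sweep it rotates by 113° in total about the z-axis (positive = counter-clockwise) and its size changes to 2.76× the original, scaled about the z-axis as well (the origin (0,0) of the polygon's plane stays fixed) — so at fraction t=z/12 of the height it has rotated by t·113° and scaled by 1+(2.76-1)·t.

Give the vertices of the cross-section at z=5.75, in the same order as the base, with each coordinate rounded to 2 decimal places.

Cross-section at z=5.75: (-7.64,-5.85) (-1.87,-8.88) (6.52,-3.57) (5.69,1.58) (0.92,10.71) (-9.09,3.16) (-11.04,-1.12) (-11.37,-3.15)

t = z/height = 5.75/12 = 0.479167
s = 1 + (scale-1)·z/height = 1 + (2.76-1)·5.75/12 = 1.843333
θ = twist·z/height = 113°·5.75/12 = 54.1458° = 0.945023 rad
cos θ = 0.585724, sin θ = 0.810510 (intermediates below are computed at full precision and shown rounded to 5 d.p.)
v1: (-5,1.5) → rotate → (-4.14439,-3.17397) → ×s → (-7.63949,-5.85068) → (-7.64,-5.85)
v2: (-4.5,-2) → rotate → (-1.01474,-4.81875) → ×s → (-1.87050,-8.88255) → (-1.87,-8.88)
v3: (0.5,-4) → rotate → (3.53490,-1.93764) → ×s → (6.51601,-3.57172) → (6.52,-3.57)
v4: (2.5,-2) → rotate → (3.08533,0.85483) → ×s → (5.68729,1.57573) → (5.69,1.58)
v5: (5,3) → rotate → (0.49709,5.80972) → ×s → (0.91630,10.70926) → (0.92,10.71)
v6: (-1.5,5) → rotate → (-4.93114,1.71286) → ×s → (-9.08973,3.15736) → (-9.09,3.16)
v7: (-4,4.5) → rotate → (-5.99019,-0.60628) → ×s → (-11.04192,-1.11758) → (-11.04,-1.12)
v8: (-5,4) → rotate → (-6.17066,-1.70966) → ×s → (-11.37459,-3.15146) → (-11.37,-3.15)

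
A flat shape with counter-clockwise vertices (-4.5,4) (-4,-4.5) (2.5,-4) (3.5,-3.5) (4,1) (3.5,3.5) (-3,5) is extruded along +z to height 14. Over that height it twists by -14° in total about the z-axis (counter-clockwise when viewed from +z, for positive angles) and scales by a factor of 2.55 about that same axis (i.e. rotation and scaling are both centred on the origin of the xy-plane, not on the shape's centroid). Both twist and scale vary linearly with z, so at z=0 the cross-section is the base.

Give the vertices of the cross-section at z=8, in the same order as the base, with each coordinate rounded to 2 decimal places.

Cross-section at z=8: (-7.35,8.65) (-8.65,-7.35) (3.62,-8.13) (5.62,-7.45) (7.73,0.82) (7.45,5.62) (-4.29,10.12)

t = z/height = 8/14 = 0.571429
s = 1 + (scale-1)·z/height = 1 + (2.55-1)·8/14 = 1.885714
θ = twist·z/height = -14°·8/14 = -8.0000° = -0.139626 rad
cos θ = 0.990268, sin θ = -0.139173 (intermediates below are computed at full precision and shown rounded to 5 d.p.)
v1: (-4.5,4) → rotate → (-3.89951,4.58735) → ×s → (-7.35337,8.65043) → (-7.35,8.65)
v2: (-4,-4.5) → rotate → (-4.58735,-3.89951) → ×s → (-8.65043,-7.35337) → (-8.65,-7.35)
v3: (2.5,-4) → rotate → (1.91898,-4.30901) → ×s → (3.61864,-8.12555) → (3.62,-8.13)
v4: (3.5,-3.5) → rotate → (2.97883,-3.95304) → ×s → (5.61723,-7.45431) → (5.62,-7.45)
v5: (4,1) → rotate → (4.10025,0.43358) → ×s → (7.73189,0.81760) → (7.73,0.82)
v6: (3.5,3.5) → rotate → (3.95304,2.97883) → ×s → (7.45431,5.61723) → (7.45,5.62)
v7: (-3,5) → rotate → (-2.27494,5.36886) → ×s → (-4.28988,10.12414) → (-4.29,10.12)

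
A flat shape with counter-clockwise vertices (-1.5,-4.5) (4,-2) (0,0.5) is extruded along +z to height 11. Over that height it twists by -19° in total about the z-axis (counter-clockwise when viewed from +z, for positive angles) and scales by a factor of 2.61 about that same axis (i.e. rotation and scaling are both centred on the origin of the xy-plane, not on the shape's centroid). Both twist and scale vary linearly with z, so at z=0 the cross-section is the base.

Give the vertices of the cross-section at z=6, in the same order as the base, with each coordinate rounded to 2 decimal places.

Cross-section at z=6: (-4.29,-7.81) (6.71,-5.05) (0.17,0.92)

t = z/height = 6/11 = 0.545455
s = 1 + (scale-1)·z/height = 1 + (2.61-1)·6/11 = 1.878182
θ = twist·z/height = -19°·6/11 = -10.3636° = -0.180880 rad
cos θ = 0.983686, sin θ = -0.179895 (intermediates below are computed at full precision and shown rounded to 5 d.p.)
v1: (-1.5,-4.5) → rotate → (-2.28506,-4.15674) → ×s → (-4.29175,-7.80712) → (-4.29,-7.81)
v2: (4,-2) → rotate → (3.57495,-2.68695) → ×s → (6.71441,-5.04658) → (6.71,-5.05)
v3: (0,0.5) → rotate → (0.08995,0.49184) → ×s → (0.16894,0.92377) → (0.17,0.92)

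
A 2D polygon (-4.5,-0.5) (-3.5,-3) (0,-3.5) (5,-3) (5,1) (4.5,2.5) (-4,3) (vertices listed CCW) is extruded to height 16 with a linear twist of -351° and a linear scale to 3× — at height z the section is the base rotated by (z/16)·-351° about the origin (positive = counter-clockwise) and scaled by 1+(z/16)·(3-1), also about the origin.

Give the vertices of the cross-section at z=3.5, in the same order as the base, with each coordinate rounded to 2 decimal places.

t = z/height = 3.5/16 = 0.21875
s = 1 + (scale-1)·z/height = 1 + (3-1)·3.5/16 = 1.437500
θ = twist·z/height = -351°·3.5/16 = -76.7813° = -1.340086 rad
cos θ = 0.228669, sin θ = -0.973504 (intermediates below are computed at full precision and shown rounded to 5 d.p.)
v1: (-4.5,-0.5) → rotate → (-1.51576,4.26643) → ×s → (-2.17891,6.13300) → (-2.18,6.13)
v2: (-3.5,-3) → rotate → (-3.72086,2.72126) → ×s → (-5.34873,3.91181) → (-5.35,3.91)
v3: (0,-3.5) → rotate → (-3.40726,-0.80034) → ×s → (-4.89794,-1.15049) → (-4.90,-1.15)
v4: (5,-3) → rotate → (-1.77717,-5.55353) → ×s → (-2.55467,-7.98320) → (-2.55,-7.98)
v5: (5,1) → rotate → (2.11685,-4.63885) → ×s → (3.04297,-6.66835) → (3.04,-6.67)
v6: (4.5,2.5) → rotate → (3.46277,-3.80909) → ×s → (4.97774,-5.47557) → (4.98,-5.48)
v7: (-4,3) → rotate → (2.00583,4.58002) → ×s → (2.88339,6.58379) → (2.88,6.58)

Cross-section at z=3.5: (-2.18,6.13) (-5.35,3.91) (-4.90,-1.15) (-2.55,-7.98) (3.04,-6.67) (4.98,-5.48) (2.88,6.58)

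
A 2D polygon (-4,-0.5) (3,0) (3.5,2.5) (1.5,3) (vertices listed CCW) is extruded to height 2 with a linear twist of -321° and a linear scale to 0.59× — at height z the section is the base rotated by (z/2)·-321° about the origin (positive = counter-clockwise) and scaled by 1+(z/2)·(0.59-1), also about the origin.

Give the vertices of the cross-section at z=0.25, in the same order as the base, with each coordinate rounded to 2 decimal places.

Cross-section at z=0.25: (-3.21,2.08) (2.18,-1.83) (4.07,-0.33) (2.92,1.26)

t = z/height = 0.25/2 = 0.125
s = 1 + (scale-1)·z/height = 1 + (0.59-1)·0.25/2 = 0.948750
θ = twist·z/height = -321°·0.25/2 = -40.1250° = -0.700313 rad
cos θ = 0.764640, sin θ = -0.644457 (intermediates below are computed at full precision and shown rounded to 5 d.p.)
v1: (-4,-0.5) → rotate → (-3.38079,2.19551) → ×s → (-3.20752,2.08299) → (-3.21,2.08)
v2: (3,0) → rotate → (2.29392,-1.93337) → ×s → (2.17636,-1.83429) → (2.18,-1.83)
v3: (3.5,2.5) → rotate → (4.28738,-0.34400) → ×s → (4.06766,-0.32637) → (4.07,-0.33)
v4: (1.5,3) → rotate → (3.08033,1.32723) → ×s → (2.92247,1.25921) → (2.92,1.26)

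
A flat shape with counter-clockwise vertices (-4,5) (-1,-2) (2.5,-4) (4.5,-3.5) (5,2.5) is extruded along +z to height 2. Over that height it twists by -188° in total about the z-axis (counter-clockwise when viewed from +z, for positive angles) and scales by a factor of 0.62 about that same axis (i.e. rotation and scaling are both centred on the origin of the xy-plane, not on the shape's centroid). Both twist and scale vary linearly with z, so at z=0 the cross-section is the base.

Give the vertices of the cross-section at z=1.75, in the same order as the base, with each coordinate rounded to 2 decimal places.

t = z/height = 1.75/2 = 0.875
s = 1 + (scale-1)·z/height = 1 + (0.62-1)·1.75/2 = 0.667500
θ = twist·z/height = -188°·1.75/2 = -164.5000° = -2.871067 rad
cos θ = -0.963630, sin θ = -0.267238 (intermediates below are computed at full precision and shown rounded to 5 d.p.)
v1: (-4,5) → rotate → (5.19071,-3.74920) → ×s → (3.46480,-2.50259) → (3.46,-2.50)
v2: (-1,-2) → rotate → (0.42915,2.19450) → ×s → (0.28646,1.46483) → (0.29,1.46)
v3: (2.5,-4) → rotate → (-3.47803,3.18643) → ×s → (-2.32158,2.12694) → (-2.32,2.13)
v4: (4.5,-3.5) → rotate → (-5.27167,2.17013) → ×s → (-3.51884,1.44856) → (-3.52,1.45)
v5: (5,2.5) → rotate → (-4.15006,-3.74527) → ×s → (-2.77016,-2.49997) → (-2.77,-2.50)

Cross-section at z=1.75: (3.46,-2.50) (0.29,1.46) (-2.32,2.13) (-3.52,1.45) (-2.77,-2.50)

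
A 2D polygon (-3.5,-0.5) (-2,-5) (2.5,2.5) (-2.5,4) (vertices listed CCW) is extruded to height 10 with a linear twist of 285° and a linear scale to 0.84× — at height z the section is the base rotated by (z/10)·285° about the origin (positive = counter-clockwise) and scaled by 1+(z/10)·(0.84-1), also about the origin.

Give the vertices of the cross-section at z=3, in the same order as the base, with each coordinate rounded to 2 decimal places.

t = z/height = 3/10 = 0.3
s = 1 + (scale-1)·z/height = 1 + (0.84-1)·3/10 = 0.952000
θ = twist·z/height = 285°·3/10 = 85.5000° = 1.492257 rad
cos θ = 0.078459, sin θ = 0.996917 (intermediates below are computed at full precision and shown rounded to 5 d.p.)
v1: (-3.5,-0.5) → rotate → (0.22385,-3.52844) → ×s → (0.21311,-3.35908) → (0.21,-3.36)
v2: (-2,-5) → rotate → (4.82767,-2.38613) → ×s → (4.59594,-2.27160) → (4.60,-2.27)
v3: (2.5,2.5) → rotate → (-2.29615,2.68844) → ×s → (-2.18593,2.55940) → (-2.19,2.56)
v4: (-2.5,4) → rotate → (-4.18382,-2.17846) → ×s → (-3.98299,-2.07389) → (-3.98,-2.07)

Cross-section at z=3: (0.21,-3.36) (4.60,-2.27) (-2.19,2.56) (-3.98,-2.07)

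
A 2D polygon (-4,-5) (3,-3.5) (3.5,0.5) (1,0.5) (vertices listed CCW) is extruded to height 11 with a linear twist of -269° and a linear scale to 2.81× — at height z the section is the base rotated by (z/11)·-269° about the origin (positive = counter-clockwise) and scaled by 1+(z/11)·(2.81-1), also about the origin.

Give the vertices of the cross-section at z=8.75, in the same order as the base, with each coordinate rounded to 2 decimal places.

Cross-section at z=8.75: (14.91,4.66) (-1.30,11.17) (-7.76,3.76) (-2.70,0.35)

t = z/height = 8.75/11 = 0.795455
s = 1 + (scale-1)·z/height = 1 + (2.81-1)·8.75/11 = 2.439773
θ = twist·z/height = -269°·8.75/11 = -213.9773° = -3.734608 rad
cos θ = -0.829259, sin θ = 0.558864 (intermediates below are computed at full precision and shown rounded to 5 d.p.)
v1: (-4,-5) → rotate → (6.11136,1.91084) → ×s → (14.91032,4.66202) → (14.91,4.66)
v2: (3,-3.5) → rotate → (-0.53175,4.57900) → ×s → (-1.29736,11.17172) → (-1.30,11.17)
v3: (3.5,0.5) → rotate → (-3.18184,1.54139) → ×s → (-7.76297,3.76065) → (-7.76,3.76)
v4: (1,0.5) → rotate → (-1.10869,0.14423) → ×s → (-2.70495,0.35190) → (-2.70,0.35)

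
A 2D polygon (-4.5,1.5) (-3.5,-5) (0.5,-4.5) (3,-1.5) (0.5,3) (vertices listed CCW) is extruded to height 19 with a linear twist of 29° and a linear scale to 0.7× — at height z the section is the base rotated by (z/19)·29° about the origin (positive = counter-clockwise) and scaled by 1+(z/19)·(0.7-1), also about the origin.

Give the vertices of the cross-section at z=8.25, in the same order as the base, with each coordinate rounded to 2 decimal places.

t = z/height = 8.25/19 = 0.434211
s = 1 + (scale-1)·z/height = 1 + (0.7-1)·8.25/19 = 0.869737
θ = twist·z/height = 29°·8.25/19 = 12.5921° = 0.219774 rad
cos θ = 0.975947, sin θ = 0.218009 (intermediates below are computed at full precision and shown rounded to 5 d.p.)
v1: (-4.5,1.5) → rotate → (-4.71877,0.48288) → ×s → (-4.10409,0.41998) → (-4.10,0.42)
v2: (-3.5,-5) → rotate → (-2.32577,-5.64276) → ×s → (-2.02281,-4.90772) → (-2.02,-4.91)
v3: (0.5,-4.5) → rotate → (1.46901,-4.28276) → ×s → (1.27765,-3.72487) → (1.28,-3.72)
v4: (3,-1.5) → rotate → (3.25485,-0.80989) → ×s → (2.83087,-0.70439) → (2.83,-0.70)
v5: (0.5,3) → rotate → (-0.16605,3.03684) → ×s → (-0.14442,2.64126) → (-0.14,2.64)

Cross-section at z=8.25: (-4.10,0.42) (-2.02,-4.91) (1.28,-3.72) (2.83,-0.70) (-0.14,2.64)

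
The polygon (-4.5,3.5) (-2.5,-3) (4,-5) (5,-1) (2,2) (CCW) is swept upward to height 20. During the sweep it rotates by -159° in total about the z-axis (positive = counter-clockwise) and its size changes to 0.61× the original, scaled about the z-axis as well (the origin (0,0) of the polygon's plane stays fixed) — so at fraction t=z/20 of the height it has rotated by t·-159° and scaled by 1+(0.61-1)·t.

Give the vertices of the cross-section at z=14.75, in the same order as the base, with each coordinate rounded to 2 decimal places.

Cross-section at z=14.75: (3.68,1.71) (-1.08,2.56) (-4.47,-0.90) (-2.26,-2.84) (0.61,-1.92)

t = z/height = 14.75/20 = 0.7375
s = 1 + (scale-1)·z/height = 1 + (0.61-1)·14.75/20 = 0.712375
θ = twist·z/height = -159°·14.75/20 = -117.2625° = -2.046617 rad
cos θ = -0.458068, sin θ = -0.888917 (intermediates below are computed at full precision and shown rounded to 5 d.p.)
v1: (-4.5,3.5) → rotate → (5.17252,2.39689) → ×s → (3.68477,1.70748) → (3.68,1.71)
v2: (-2.5,-3) → rotate → (-1.52158,3.59650) → ×s → (-1.08394,2.56205) → (-1.08,2.56)
v3: (4,-5) → rotate → (-6.27686,-1.26533) → ×s → (-4.47148,-0.90139) → (-4.47,-0.90)
v4: (5,-1) → rotate → (-3.17926,-3.98652) → ×s → (-2.26482,-2.83990) → (-2.26,-2.84)
v5: (2,2) → rotate → (0.86170,-2.69397) → ×s → (0.61385,-1.91912) → (0.61,-1.92)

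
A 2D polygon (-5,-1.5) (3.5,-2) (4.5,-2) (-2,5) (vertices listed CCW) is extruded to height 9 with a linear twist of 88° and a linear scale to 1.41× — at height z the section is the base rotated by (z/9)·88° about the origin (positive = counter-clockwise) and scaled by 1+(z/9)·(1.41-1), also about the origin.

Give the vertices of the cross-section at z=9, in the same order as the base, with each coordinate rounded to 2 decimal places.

Cross-section at z=9: (1.87,-7.12) (2.99,4.83) (3.04,6.24) (-7.14,-2.57)

t = z/height = 9/9 = 1
s = 1 + (scale-1)·z/height = 1 + (1.41-1)·9/9 = 1.410000
θ = twist·z/height = 88°·9/9 = 88.0000° = 1.535890 rad
cos θ = 0.034899, sin θ = 0.999391 (intermediates below are computed at full precision and shown rounded to 5 d.p.)
v1: (-5,-1.5) → rotate → (1.32459,-5.04930) → ×s → (1.86767,-7.11952) → (1.87,-7.12)
v2: (3.5,-2) → rotate → (2.12093,3.42807) → ×s → (2.99051,4.83358) → (2.99,4.83)
v3: (4.5,-2) → rotate → (2.15583,4.42746) → ×s → (3.03972,6.24272) → (3.04,6.24)
v4: (-2,5) → rotate → (-5.06675,-1.82428) → ×s → (-7.14412,-2.57224) → (-7.14,-2.57)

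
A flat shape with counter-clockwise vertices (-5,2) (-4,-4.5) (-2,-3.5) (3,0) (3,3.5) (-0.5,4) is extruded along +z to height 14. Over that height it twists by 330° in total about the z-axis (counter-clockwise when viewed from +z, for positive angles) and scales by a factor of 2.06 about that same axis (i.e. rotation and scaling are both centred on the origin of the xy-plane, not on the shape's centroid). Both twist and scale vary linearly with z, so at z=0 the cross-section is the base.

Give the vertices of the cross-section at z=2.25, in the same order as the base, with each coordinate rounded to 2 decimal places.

Cross-section at z=2.25: (-5.39,-3.27) (1.39,-6.91) (1.87,-4.33) (2.11,2.81) (-1.16,5.27) (-4.09,2.35)

t = z/height = 2.25/14 = 0.160714
s = 1 + (scale-1)·z/height = 1 + (2.06-1)·2.25/14 = 1.170357
θ = twist·z/height = 330°·2.25/14 = 53.0357° = 0.925648 rad
cos θ = 0.601317, sin θ = 0.799010 (intermediates below are computed at full precision and shown rounded to 5 d.p.)
v1: (-5,2) → rotate → (-4.60461,-2.79242) → ×s → (-5.38903,-3.26813) → (-5.39,-3.27)
v2: (-4,-4.5) → rotate → (1.19028,-5.90197) → ×s → (1.39305,-6.90741) → (1.39,-6.91)
v3: (-2,-3.5) → rotate → (1.59390,-3.70263) → ×s → (1.86544,-4.33340) → (1.87,-4.33)
v4: (3,0) → rotate → (1.80395,2.39703) → ×s → (2.11127,2.80538) → (2.11,2.81)
v5: (3,3.5) → rotate → (-0.99259,4.50164) → ×s → (-1.16168,5.26853) → (-1.16,5.27)
v6: (-0.5,4) → rotate → (-3.49670,2.00576) → ×s → (-4.09239,2.34746) → (-4.09,2.35)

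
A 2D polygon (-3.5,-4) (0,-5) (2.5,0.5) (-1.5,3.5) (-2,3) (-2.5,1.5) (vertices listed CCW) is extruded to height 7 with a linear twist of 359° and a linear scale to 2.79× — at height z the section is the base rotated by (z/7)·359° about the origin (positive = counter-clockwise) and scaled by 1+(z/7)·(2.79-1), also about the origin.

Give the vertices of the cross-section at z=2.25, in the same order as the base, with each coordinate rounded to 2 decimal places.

t = z/height = 2.25/7 = 0.321429
s = 1 + (scale-1)·z/height = 1 + (2.79-1)·2.25/7 = 1.575357
θ = twist·z/height = 359°·2.25/7 = 115.3929° = 2.013985 rad
cos θ = -0.428823, sin θ = 0.903389 (intermediates below are computed at full precision and shown rounded to 5 d.p.)
v1: (-3.5,-4) → rotate → (5.11443,-1.44657) → ×s → (8.05706,-2.27887) → (8.06,-2.28)
v2: (0,-5) → rotate → (4.51694,2.14411) → ×s → (7.11580,3.37774) → (7.12,3.38)
v3: (2.5,0.5) → rotate → (-1.52375,2.04406) → ×s → (-2.40045,3.22013) → (-2.40,3.22)
v4: (-1.5,3.5) → rotate → (-2.51863,-2.85596) → ×s → (-3.96774,-4.49916) → (-3.97,-4.50)
v5: (-2,3) → rotate → (-1.85252,-3.09325) → ×s → (-2.91838,-4.87297) → (-2.92,-4.87)
v6: (-2.5,1.5) → rotate → (-0.28303,-2.90171) → ×s → (-0.44587,-4.57122) → (-0.45,-4.57)

Cross-section at z=2.25: (8.06,-2.28) (7.12,3.38) (-2.40,3.22) (-3.97,-4.50) (-2.92,-4.87) (-0.45,-4.57)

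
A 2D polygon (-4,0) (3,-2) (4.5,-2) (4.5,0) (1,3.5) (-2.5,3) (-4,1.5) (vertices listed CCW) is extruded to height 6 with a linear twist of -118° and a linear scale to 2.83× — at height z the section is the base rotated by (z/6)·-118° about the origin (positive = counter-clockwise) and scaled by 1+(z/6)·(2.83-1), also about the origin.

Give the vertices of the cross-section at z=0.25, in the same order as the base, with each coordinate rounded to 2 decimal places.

t = z/height = 0.25/6 = 0.0416667
s = 1 + (scale-1)·z/height = 1 + (2.83-1)·0.25/6 = 1.076250
θ = twist·z/height = -118°·0.25/6 = -4.9167° = -0.085812 rad
cos θ = 0.996320, sin θ = -0.085707 (intermediates below are computed at full precision and shown rounded to 5 d.p.)
v1: (-4,0) → rotate → (-3.98528,0.34283) → ×s → (-4.28916,0.36897) → (-4.29,0.37)
v2: (3,-2) → rotate → (2.81755,-2.24976) → ×s → (3.03239,-2.42131) → (3.03,-2.42)
v3: (4.5,-2) → rotate → (4.31203,-2.37832) → ×s → (4.64082,-2.55967) → (4.64,-2.56)
v4: (4.5,0) → rotate → (4.48344,-0.38568) → ×s → (4.82530,-0.41509) → (4.83,-0.42)
v5: (1,3.5) → rotate → (1.29629,3.40141) → ×s → (1.39514,3.66077) → (1.40,3.66)
v6: (-2.5,3) → rotate → (-2.23368,3.20323) → ×s → (-2.40400,3.44747) → (-2.40,3.45)
v7: (-4,1.5) → rotate → (-3.85672,1.83731) → ×s → (-4.15080,1.97740) → (-4.15,1.98)

Cross-section at z=0.25: (-4.29,0.37) (3.03,-2.42) (4.64,-2.56) (4.83,-0.42) (1.40,3.66) (-2.40,3.45) (-4.15,1.98)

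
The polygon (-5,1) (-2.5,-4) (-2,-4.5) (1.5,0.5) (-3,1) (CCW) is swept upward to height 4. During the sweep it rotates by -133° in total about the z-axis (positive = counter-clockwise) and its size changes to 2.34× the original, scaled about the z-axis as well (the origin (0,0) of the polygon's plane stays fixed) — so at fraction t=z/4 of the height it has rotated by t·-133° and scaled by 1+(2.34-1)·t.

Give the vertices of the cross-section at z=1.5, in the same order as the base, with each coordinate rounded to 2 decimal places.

Cross-section at z=1.5: (-3.69,6.71) (-7.02,-1.00) (-7.11,-2.06) (2.03,-1.24) (-1.76,4.41)

t = z/height = 1.5/4 = 0.375
s = 1 + (scale-1)·z/height = 1 + (2.34-1)·1.5/4 = 1.502500
θ = twist·z/height = -133°·1.5/4 = -49.8750° = -0.870483 rad
cos θ = 0.644457, sin θ = -0.764640 (intermediates below are computed at full precision and shown rounded to 5 d.p.)
v1: (-5,1) → rotate → (-2.45765,4.46766) → ×s → (-3.69261,6.71266) → (-3.69,6.71)
v2: (-2.5,-4) → rotate → (-4.66970,-0.66623) → ×s → (-7.01623,-1.00101) → (-7.02,-1.00)
v3: (-2,-4.5) → rotate → (-4.72980,-1.37078) → ×s → (-7.10652,-2.05959) → (-7.11,-2.06)
v4: (1.5,0.5) → rotate → (1.34901,-0.82473) → ×s → (2.02688,-1.23916) → (2.03,-1.24)
v5: (-3,1) → rotate → (-1.16873,2.93838) → ×s → (-1.75602,4.41491) → (-1.76,4.41)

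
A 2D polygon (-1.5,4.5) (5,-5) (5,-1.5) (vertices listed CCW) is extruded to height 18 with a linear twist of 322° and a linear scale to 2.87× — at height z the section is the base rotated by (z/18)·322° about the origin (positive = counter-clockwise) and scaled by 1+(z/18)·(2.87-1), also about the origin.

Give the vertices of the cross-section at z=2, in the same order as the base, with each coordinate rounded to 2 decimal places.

t = z/height = 2/18 = 0.111111
s = 1 + (scale-1)·z/height = 1 + (2.87-1)·2/18 = 1.207778
θ = twist·z/height = 322°·2/18 = 35.7778° = 0.624440 rad
cos θ = 0.811291, sin θ = 0.584643 (intermediates below are computed at full precision and shown rounded to 5 d.p.)
v1: (-1.5,4.5) → rotate → (-3.84783,2.77384) → ×s → (-4.64732,3.35019) → (-4.65,3.35)
v2: (5,-5) → rotate → (6.97967,-1.13324) → ×s → (8.42989,-1.36870) → (8.43,-1.37)
v3: (5,-1.5) → rotate → (4.93342,1.70628) → ×s → (5.95847,2.06081) → (5.96,2.06)

Cross-section at z=2: (-4.65,3.35) (8.43,-1.37) (5.96,2.06)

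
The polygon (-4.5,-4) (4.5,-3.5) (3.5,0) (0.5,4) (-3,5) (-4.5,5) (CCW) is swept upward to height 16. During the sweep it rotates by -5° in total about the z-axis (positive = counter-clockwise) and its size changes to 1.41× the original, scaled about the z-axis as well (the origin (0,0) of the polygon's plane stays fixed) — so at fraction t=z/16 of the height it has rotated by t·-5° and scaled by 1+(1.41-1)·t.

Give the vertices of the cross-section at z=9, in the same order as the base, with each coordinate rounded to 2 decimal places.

t = z/height = 9/16 = 0.5625
s = 1 + (scale-1)·z/height = 1 + (1.41-1)·9/16 = 1.230625
θ = twist·z/height = -5°·9/16 = -2.8125° = -0.049087 rad
cos θ = 0.998795, sin θ = -0.049068 (intermediates below are computed at full precision and shown rounded to 5 d.p.)
v1: (-4.5,-4) → rotate → (-4.69085,-3.77438) → ×s → (-5.77268,-4.64484) → (-5.77,-4.64)
v2: (4.5,-3.5) → rotate → (4.32284,-3.71659) → ×s → (5.31980,-4.57373) → (5.32,-4.57)
v3: (3.5,0) → rotate → (3.49578,-0.17174) → ×s → (4.30200,-0.21134) → (4.30,-0.21)
v4: (0.5,4) → rotate → (0.69567,3.97065) → ×s → (0.85611,4.88638) → (0.86,4.89)
v5: (-3,5) → rotate → (-2.75105,5.14118) → ×s → (-3.38551,6.32687) → (-3.39,6.33)
v6: (-4.5,5) → rotate → (-4.24924,5.21478) → ×s → (-5.22922,6.41744) → (-5.23,6.42)

Cross-section at z=9: (-5.77,-4.64) (5.32,-4.57) (4.30,-0.21) (0.86,4.89) (-3.39,6.33) (-5.23,6.42)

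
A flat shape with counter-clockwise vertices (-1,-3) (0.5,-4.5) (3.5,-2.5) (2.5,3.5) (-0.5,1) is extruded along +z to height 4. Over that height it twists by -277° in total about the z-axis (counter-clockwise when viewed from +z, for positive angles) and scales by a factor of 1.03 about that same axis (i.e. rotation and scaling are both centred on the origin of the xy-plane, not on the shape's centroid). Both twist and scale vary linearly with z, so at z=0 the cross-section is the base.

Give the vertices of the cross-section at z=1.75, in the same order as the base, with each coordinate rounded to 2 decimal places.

t = z/height = 1.75/4 = 0.4375
s = 1 + (scale-1)·z/height = 1 + (1.03-1)·1.75/4 = 1.013125
θ = twist·z/height = -277°·1.75/4 = -121.1875° = -2.115121 rad
cos θ = -0.517840, sin θ = -0.855477 (intermediates below are computed at full precision and shown rounded to 5 d.p.)
v1: (-1,-3) → rotate → (-2.04859,2.40900) → ×s → (-2.07548,2.44062) → (-2.08,2.44)
v2: (0.5,-4.5) → rotate → (-4.10857,1.90254) → ×s → (-4.16249,1.92751) → (-4.16,1.93)
v3: (3.5,-2.5) → rotate → (-3.95113,-1.69957) → ×s → (-4.00299,-1.72188) → (-4.00,-1.72)
v4: (2.5,3.5) → rotate → (1.69957,-3.95113) → ×s → (1.72188,-4.00299) → (1.72,-4.00)
v5: (-0.5,1) → rotate → (1.11440,-0.09010) → ×s → (1.12902,-0.09128) → (1.13,-0.09)

Cross-section at z=1.75: (-2.08,2.44) (-4.16,1.93) (-4.00,-1.72) (1.72,-4.00) (1.13,-0.09)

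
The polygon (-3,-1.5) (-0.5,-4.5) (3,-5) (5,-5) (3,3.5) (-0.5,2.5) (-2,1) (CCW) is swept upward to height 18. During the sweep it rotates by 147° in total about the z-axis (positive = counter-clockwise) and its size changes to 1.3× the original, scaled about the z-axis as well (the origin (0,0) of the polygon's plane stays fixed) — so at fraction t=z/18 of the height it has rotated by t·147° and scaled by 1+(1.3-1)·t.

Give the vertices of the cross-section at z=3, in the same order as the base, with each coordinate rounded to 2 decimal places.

Cross-section at z=3: (-2.21,-2.74) (1.48,-4.52) (5.04,-3.47) (6.95,-2.60) (1.34,4.65) (-1.57,2.17) (-2.35,0.08)

t = z/height = 3/18 = 0.166667
s = 1 + (scale-1)·z/height = 1 + (1.3-1)·3/18 = 1.050000
θ = twist·z/height = 147°·3/18 = 24.5000° = 0.427606 rad
cos θ = 0.909961, sin θ = 0.414693 (intermediates below are computed at full precision and shown rounded to 5 d.p.)
v1: (-3,-1.5) → rotate → (-2.10784,-2.60902) → ×s → (-2.21324,-2.73947) → (-2.21,-2.74)
v2: (-0.5,-4.5) → rotate → (1.41114,-4.30217) → ×s → (1.48170,-4.51728) → (1.48,-4.52)
v3: (3,-5) → rotate → (4.80335,-3.30573) → ×s → (5.04352,-3.47101) → (5.04,-3.47)
v4: (5,-5) → rotate → (6.62327,-2.47634) → ×s → (6.95444,-2.60016) → (6.95,-2.60)
v5: (3,3.5) → rotate → (1.27846,4.42894) → ×s → (1.34238,4.65039) → (1.34,4.65)
v6: (-0.5,2.5) → rotate → (-1.49171,2.06756) → ×s → (-1.56630,2.17093) → (-1.57,2.17)
v7: (-2,1) → rotate → (-2.23462,0.08057) → ×s → (-2.34635,0.08460) → (-2.35,0.08)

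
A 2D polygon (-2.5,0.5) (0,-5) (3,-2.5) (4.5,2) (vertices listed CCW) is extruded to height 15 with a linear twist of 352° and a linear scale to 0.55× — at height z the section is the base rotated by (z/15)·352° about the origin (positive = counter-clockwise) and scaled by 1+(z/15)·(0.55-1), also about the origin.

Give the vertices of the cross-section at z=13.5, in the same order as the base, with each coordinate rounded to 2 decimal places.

t = z/height = 13.5/15 = 0.9
s = 1 + (scale-1)·z/height = 1 + (0.55-1)·13.5/15 = 0.595000
θ = twist·z/height = 352°·13.5/15 = 316.8000° = 5.529203 rad
cos θ = 0.728969, sin θ = -0.684547 (intermediates below are computed at full precision and shown rounded to 5 d.p.)
v1: (-2.5,0.5) → rotate → (-1.48015,2.07585) → ×s → (-0.88069,1.23513) → (-0.88,1.24)
v2: (0,-5) → rotate → (-3.42274,-3.64484) → ×s → (-2.03653,-2.16868) → (-2.04,-2.17)
v3: (3,-2.5) → rotate → (0.47554,-3.87606) → ×s → (0.28295,-2.30626) → (0.28,-2.31)
v4: (4.5,2) → rotate → (4.64945,-1.62252) → ×s → (2.76642,-0.96540) → (2.77,-0.97)

Cross-section at z=13.5: (-0.88,1.24) (-2.04,-2.17) (0.28,-2.31) (2.77,-0.97)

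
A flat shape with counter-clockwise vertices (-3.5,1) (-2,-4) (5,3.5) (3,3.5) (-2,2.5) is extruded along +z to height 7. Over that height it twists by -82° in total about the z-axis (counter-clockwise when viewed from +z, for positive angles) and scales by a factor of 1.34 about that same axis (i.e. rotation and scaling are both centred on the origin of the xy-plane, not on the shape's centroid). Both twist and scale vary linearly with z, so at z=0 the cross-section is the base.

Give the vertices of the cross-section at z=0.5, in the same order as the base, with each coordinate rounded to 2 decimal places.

Cross-section at z=0.5: (-3.46,1.38) (-2.46,-3.87) (5.46,3.04) (3.42,3.25) (-1.78,2.76)

t = z/height = 0.5/7 = 0.0714286
s = 1 + (scale-1)·z/height = 1 + (1.34-1)·0.5/7 = 1.024286
θ = twist·z/height = -82°·0.5/7 = -5.8571° = -0.102226 rad
cos θ = 0.994779, sin θ = -0.102048 (intermediates below are computed at full precision and shown rounded to 5 d.p.)
v1: (-3.5,1) → rotate → (-3.37968,1.35195) → ×s → (-3.46176,1.38478) → (-3.46,1.38)
v2: (-2,-4) → rotate → (-2.39775,-3.77502) → ×s → (-2.45598,-3.86670) → (-2.46,-3.87)
v3: (5,3.5) → rotate → (5.33107,2.97149) → ×s → (5.46054,3.04365) → (5.46,3.04)
v4: (3,3.5) → rotate → (3.34151,3.17558) → ×s → (3.42266,3.25270) → (3.42,3.25)
v5: (-2,2.5) → rotate → (-1.73444,2.69105) → ×s → (-1.77656,2.75640) → (-1.78,2.76)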